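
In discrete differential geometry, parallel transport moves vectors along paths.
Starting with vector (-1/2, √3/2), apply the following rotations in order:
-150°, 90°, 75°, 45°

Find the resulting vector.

Total rotation: (-150°) + 90° + 75° + 45° = 60°. Final vector: (-1, 0)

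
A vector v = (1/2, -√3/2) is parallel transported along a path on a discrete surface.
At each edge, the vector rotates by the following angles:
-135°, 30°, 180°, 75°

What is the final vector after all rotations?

Total rotation: (-135°) + 30° + 180° + 75° = 150°. Final vector: (0, 1)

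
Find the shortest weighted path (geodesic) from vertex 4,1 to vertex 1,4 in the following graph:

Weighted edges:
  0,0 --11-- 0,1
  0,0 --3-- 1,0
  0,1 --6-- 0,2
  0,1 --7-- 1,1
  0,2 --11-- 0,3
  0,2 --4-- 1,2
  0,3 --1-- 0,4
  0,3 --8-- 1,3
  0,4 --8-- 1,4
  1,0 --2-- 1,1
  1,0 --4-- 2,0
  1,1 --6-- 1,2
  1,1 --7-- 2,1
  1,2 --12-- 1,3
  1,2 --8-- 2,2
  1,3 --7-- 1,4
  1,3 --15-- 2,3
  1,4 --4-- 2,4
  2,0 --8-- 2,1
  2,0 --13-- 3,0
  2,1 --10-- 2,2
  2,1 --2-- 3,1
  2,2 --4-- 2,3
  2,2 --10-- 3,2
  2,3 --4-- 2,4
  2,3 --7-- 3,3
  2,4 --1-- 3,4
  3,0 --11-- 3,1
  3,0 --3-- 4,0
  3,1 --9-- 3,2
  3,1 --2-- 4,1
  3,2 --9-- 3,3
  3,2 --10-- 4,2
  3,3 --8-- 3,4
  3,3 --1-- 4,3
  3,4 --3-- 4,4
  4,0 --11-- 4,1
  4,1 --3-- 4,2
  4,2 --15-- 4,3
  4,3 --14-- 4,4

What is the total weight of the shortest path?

Shortest path: 4,1 → 3,1 → 2,1 → 2,2 → 2,3 → 2,4 → 1,4, total weight = 26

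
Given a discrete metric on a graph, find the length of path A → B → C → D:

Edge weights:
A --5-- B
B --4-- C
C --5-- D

Arc length = 5 + 4 + 5 = 14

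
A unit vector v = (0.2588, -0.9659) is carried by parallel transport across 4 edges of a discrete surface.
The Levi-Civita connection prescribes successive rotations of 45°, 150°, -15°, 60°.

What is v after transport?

Total rotation: 45° + 150° + (-15°) + 60° = 240° ≡ -120° (mod 360°). Final vector: (-0.9659, 0.2588)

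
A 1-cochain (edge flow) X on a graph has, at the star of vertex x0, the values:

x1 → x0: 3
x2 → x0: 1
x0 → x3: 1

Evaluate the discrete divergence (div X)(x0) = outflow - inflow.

Divergence = sum of outgoing flows = (-3) + (-1) + 1 = -3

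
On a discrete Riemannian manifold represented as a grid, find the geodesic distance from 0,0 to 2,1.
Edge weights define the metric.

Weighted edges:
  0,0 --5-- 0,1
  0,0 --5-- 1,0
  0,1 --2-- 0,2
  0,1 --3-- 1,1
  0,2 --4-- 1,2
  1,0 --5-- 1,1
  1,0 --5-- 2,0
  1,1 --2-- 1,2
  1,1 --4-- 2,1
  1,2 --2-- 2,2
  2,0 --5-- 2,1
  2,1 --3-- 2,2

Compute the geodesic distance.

Shortest path: 0,0 → 0,1 → 1,1 → 2,1, total weight = 12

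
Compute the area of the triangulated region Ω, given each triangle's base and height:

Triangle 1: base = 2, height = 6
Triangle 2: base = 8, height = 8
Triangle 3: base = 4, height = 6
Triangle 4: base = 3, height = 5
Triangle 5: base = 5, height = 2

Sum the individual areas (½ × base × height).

(1/2)×2×6 + (1/2)×8×8 + (1/2)×4×6 + (1/2)×3×5 + (1/2)×5×2 = 62.5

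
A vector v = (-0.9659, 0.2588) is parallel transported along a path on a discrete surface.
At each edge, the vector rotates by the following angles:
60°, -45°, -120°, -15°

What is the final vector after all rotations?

Total rotation: 60° + (-45°) + (-120°) + (-15°) = -120°. Final vector: (0.7071, 0.7071)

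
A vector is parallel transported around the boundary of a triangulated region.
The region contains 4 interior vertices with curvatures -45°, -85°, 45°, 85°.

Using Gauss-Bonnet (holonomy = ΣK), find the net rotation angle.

Holonomy = total enclosed curvature = (-45°) + (-85°) + 45° + 85° = 0°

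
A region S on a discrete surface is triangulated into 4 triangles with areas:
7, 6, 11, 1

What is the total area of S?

7 + 6 + 11 + 1 = 25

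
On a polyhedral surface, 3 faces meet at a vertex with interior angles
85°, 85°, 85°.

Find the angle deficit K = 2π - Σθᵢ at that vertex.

Sum of angles = 255°. K = 360° - 255° = 105° = 7π/12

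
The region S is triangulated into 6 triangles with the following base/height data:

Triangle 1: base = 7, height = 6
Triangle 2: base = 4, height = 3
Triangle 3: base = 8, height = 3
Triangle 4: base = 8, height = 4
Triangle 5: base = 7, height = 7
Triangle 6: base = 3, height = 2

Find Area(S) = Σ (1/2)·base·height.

(1/2)×7×6 + (1/2)×4×3 + (1/2)×8×3 + (1/2)×8×4 + (1/2)×7×7 + (1/2)×3×2 = 82.5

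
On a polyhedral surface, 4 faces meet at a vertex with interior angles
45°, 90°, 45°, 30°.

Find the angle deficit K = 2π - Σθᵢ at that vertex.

Sum of angles = 210°. K = 360° - 210° = 150° = 5π/6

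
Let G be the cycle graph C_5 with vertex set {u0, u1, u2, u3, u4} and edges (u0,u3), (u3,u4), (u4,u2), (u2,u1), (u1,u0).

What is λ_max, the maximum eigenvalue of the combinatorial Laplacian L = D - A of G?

The cycle graph C_n has Laplacian eigenvalues λ_k = 2 − 2cos(2πk/n), k = 0, 1, …, n−1. Here n = 5:
k=0: 2 − 2cos(0) = 0.0; k=1: 2 − 2cos(2π/5) = 1.382; k=2: 2 − 2cos(4π/5) = 3.618; k=3: 2 − 2cos(6π/5) = 3.618; k=4: 2 − 2cos(8π/5) = 1.382.
Laplacian eigenvalues: [0.0, 1.382, 1.382, 3.618, 3.618]. Largest eigenvalue (spectral radius) = 3.618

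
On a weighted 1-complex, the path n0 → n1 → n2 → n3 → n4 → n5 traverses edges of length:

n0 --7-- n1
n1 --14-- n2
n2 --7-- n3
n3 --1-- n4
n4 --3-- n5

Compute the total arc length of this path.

Arc length = 7 + 14 + 7 + 1 + 3 = 32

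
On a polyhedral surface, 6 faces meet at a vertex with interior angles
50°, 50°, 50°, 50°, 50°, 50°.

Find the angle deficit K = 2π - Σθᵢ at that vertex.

Sum of angles = 300°. K = 360° - 300° = 60°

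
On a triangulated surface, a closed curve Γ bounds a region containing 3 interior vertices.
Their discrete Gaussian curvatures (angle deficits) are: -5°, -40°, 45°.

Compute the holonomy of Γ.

Holonomy = total enclosed curvature = (-5°) + (-40°) + 45° = 0°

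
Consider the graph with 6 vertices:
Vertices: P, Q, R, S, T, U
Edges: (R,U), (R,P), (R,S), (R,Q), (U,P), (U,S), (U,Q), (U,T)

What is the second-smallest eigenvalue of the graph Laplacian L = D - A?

Degrees: deg(P) = 2, deg(Q) = 2, deg(R) = 4, deg(S) = 2, deg(T) = 1, deg(U) = 5.
L = D − A with rows/columns ordered (P, Q, R, S, T, U):
  [ 2,  0, -1,  0,  0, -1]
  [ 0,  2, -1,  0,  0, -1]
  [-1, -1,  4, -1,  0, -1]
  [ 0,  0, -1,  2,  0, -1]
  [ 0,  0,  0,  0,  1, -1]
  [-1, -1, -1, -1, -1,  5]
Characteristic polynomial: det(λI − L) = λ(λ − 1)(λ − 2)²(λ − 5)(λ − 6).
Roots: λ = 0; (λ − 1) = 0 ⇒ λ = 1; (λ − 2) = 0 ⇒ λ = 2 (multiplicity 2); (λ − 5) = 0 ⇒ λ = 5; (λ − 6) = 0 ⇒ λ = 6.
(Check: the roots sum (with multiplicity) to 16, matching trace L = Σdeg = 2·8 = 16.)
Laplacian eigenvalues: [0.0, 1.0, 2.0, 2.0, 5.0, 6.0]. Algebraic connectivity (smallest non-zero eigenvalue) = 1.0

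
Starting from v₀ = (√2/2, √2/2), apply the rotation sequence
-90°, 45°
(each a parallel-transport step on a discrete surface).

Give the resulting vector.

Total rotation: (-90°) + 45° = -45°. Final vector: (1, 0)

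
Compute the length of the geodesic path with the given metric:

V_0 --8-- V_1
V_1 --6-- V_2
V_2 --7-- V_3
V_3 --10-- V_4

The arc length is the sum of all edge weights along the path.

Arc length = 8 + 6 + 7 + 10 = 31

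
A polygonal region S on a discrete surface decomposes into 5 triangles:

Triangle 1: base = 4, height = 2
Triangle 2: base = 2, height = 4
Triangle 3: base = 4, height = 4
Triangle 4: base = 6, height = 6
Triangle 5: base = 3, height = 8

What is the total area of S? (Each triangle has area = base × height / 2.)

(1/2)×4×2 + (1/2)×2×4 + (1/2)×4×4 + (1/2)×6×6 + (1/2)×3×8 = 46.0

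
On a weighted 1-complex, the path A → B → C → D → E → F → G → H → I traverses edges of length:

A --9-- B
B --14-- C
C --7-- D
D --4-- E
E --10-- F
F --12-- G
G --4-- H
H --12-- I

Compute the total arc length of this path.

Arc length = 9 + 14 + 7 + 4 + 10 + 12 + 4 + 12 = 72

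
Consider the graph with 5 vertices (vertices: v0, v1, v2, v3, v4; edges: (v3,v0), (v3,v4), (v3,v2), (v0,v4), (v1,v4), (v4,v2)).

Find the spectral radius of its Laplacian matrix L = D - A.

Degrees: deg(v0) = 2, deg(v1) = 1, deg(v2) = 2, deg(v3) = 3, deg(v4) = 4.
L = D − A with rows/columns ordered (v0, v1, v2, v3, v4):
  [ 2,  0,  0, -1, -1]
  [ 0,  1,  0,  0, -1]
  [ 0,  0,  2, -1, -1]
  [-1,  0, -1,  3, -1]
  [-1, -1, -1, -1,  4]
Characteristic polynomial: det(λI − L) = λ(λ − 1)(λ − 2)(λ − 4)(λ − 5).
Roots: λ = 0; (λ − 1) = 0 ⇒ λ = 1; (λ − 2) = 0 ⇒ λ = 2; (λ − 4) = 0 ⇒ λ = 4; (λ − 5) = 0 ⇒ λ = 5.
(Check: the roots sum (with multiplicity) to 12, matching trace L = Σdeg = 2·6 = 12.)
Laplacian eigenvalues: [0.0, 1.0, 2.0, 4.0, 5.0]. Largest eigenvalue (spectral radius) = 5.0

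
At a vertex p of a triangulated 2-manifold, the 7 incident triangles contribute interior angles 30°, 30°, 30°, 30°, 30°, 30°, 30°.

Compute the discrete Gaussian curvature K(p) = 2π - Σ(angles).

Sum of angles = 210°. K = 360° - 210° = 150° = 5π/6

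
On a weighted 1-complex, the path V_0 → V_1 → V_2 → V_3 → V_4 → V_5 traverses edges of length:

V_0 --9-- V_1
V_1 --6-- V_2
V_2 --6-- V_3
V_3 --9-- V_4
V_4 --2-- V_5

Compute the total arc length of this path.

Arc length = 9 + 6 + 6 + 9 + 2 = 32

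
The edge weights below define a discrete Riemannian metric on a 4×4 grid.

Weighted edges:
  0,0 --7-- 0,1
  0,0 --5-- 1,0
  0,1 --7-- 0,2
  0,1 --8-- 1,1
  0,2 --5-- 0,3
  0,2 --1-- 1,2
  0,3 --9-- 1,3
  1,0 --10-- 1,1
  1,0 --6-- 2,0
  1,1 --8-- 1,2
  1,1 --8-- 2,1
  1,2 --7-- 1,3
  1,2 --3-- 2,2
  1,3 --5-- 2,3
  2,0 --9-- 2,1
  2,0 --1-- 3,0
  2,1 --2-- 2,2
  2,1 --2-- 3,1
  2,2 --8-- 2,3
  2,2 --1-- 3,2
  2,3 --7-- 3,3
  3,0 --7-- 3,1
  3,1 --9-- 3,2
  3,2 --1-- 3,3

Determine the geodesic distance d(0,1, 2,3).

Shortest path: 0,1 → 0,2 → 1,2 → 2,2 → 2,3, total weight = 19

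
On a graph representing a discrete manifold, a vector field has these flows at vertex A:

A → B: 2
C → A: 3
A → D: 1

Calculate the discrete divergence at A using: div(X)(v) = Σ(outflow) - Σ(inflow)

Divergence = sum of outgoing flows = 2 + (-3) + 1 = 0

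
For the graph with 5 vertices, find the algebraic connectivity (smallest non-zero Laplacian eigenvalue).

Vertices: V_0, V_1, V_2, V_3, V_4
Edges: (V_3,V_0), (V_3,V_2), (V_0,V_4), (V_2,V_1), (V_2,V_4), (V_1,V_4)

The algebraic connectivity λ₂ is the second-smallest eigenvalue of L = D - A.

Degrees: deg(V_0) = 2, deg(V_1) = 2, deg(V_2) = 3, deg(V_3) = 2, deg(V_4) = 3.
L = D − A with rows/columns ordered (V_0, V_1, V_2, V_3, V_4):
  [ 2,  0,  0, -1, -1]
  [ 0,  2, -1,  0, -1]
  [ 0, -1,  3, -1, -1]
  [-1,  0, -1,  2,  0]
  [-1, -1, -1,  0,  3]
Characteristic polynomial: det(λI − L) = λ(λ² − 5λ + 5)(λ² − 7λ + 11).
Roots: λ = 0; (λ² − 5λ + 5) = 0 ⇒ λ = (5 ± √5)/2 ≈ 1.382, 3.618; (λ² − 7λ + 11) = 0 ⇒ λ = (7 ± √5)/2 ≈ 2.382, 4.618.
(Check: the roots sum (with multiplicity) to 12, matching trace L = Σdeg = 2·6 = 12.)
Laplacian eigenvalues: [0.0, 1.382, 2.382, 3.618, 4.618]. Algebraic connectivity (smallest non-zero eigenvalue) = 1.382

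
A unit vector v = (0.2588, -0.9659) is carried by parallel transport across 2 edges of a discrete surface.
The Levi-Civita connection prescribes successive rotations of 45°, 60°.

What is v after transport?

Total rotation: 45° + 60° = 105°. Final vector: (0.8660, 0.5000)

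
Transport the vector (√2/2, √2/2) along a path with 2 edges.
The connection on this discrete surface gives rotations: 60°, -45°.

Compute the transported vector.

Total rotation: 60° + (-45°) = 15°. Final vector: (0.5000, 0.8660)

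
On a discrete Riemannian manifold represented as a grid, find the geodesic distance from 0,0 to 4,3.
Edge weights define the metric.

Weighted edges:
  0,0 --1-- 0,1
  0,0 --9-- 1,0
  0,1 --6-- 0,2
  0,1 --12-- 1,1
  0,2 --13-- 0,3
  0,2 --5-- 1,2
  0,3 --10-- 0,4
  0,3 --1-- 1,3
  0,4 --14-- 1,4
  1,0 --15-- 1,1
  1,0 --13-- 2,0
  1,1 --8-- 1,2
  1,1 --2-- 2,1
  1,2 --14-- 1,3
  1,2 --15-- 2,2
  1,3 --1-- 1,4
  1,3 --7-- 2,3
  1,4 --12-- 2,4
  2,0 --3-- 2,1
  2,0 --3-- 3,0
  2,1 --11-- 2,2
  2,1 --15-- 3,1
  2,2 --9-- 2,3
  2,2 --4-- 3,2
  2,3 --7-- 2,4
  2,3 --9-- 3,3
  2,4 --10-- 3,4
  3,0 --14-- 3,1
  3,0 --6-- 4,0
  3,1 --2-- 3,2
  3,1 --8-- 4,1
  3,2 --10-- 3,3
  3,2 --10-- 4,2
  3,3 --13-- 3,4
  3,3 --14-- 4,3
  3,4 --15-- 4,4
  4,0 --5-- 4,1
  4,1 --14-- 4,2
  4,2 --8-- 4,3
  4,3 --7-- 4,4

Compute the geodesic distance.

Shortest path: 0,0 → 0,1 → 1,1 → 2,1 → 2,2 → 3,2 → 4,2 → 4,3, total weight = 48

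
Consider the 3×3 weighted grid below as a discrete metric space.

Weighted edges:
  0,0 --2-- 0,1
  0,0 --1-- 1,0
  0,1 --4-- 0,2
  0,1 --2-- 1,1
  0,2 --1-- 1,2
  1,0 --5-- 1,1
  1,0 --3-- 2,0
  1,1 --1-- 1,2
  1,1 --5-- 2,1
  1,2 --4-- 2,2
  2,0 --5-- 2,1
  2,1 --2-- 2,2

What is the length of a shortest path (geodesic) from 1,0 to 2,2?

Shortest path: 1,0 → 1,1 → 1,2 → 2,2, total weight = 10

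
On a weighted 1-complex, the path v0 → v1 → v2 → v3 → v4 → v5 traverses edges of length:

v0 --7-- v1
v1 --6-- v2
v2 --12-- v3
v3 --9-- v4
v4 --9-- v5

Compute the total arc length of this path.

Arc length = 7 + 6 + 12 + 9 + 9 = 43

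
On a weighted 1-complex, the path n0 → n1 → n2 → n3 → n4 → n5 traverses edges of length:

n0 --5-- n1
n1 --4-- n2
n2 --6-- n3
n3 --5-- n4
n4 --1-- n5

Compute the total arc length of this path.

Arc length = 5 + 4 + 6 + 5 + 1 = 21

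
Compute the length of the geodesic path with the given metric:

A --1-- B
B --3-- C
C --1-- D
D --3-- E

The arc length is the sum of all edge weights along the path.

Arc length = 1 + 3 + 1 + 3 = 8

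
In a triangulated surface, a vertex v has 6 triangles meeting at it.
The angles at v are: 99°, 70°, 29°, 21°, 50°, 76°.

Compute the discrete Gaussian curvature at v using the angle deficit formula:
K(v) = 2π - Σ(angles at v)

Sum of angles = 345°. K = 360° - 345° = 15° = π/12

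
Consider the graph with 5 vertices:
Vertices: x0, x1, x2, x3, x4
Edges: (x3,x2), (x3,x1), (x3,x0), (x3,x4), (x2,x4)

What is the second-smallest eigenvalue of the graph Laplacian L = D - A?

Degrees: deg(x0) = 1, deg(x1) = 1, deg(x2) = 2, deg(x3) = 4, deg(x4) = 2.
L = D − A with rows/columns ordered (x0, x1, x2, x3, x4):
  [ 1,  0,  0, -1,  0]
  [ 0,  1,  0, -1,  0]
  [ 0,  0,  2, -1, -1]
  [-1, -1, -1,  4, -1]
  [ 0,  0, -1, -1,  2]
Characteristic polynomial: det(λI − L) = λ(λ − 1)²(λ − 3)(λ − 5).
Roots: λ = 0; (λ − 1) = 0 ⇒ λ = 1 (multiplicity 2); (λ − 3) = 0 ⇒ λ = 3; (λ − 5) = 0 ⇒ λ = 5.
(Check: the roots sum (with multiplicity) to 10, matching trace L = Σdeg = 2·5 = 10.)
Laplacian eigenvalues: [0.0, 1.0, 1.0, 3.0, 5.0]. Algebraic connectivity (smallest non-zero eigenvalue) = 1.0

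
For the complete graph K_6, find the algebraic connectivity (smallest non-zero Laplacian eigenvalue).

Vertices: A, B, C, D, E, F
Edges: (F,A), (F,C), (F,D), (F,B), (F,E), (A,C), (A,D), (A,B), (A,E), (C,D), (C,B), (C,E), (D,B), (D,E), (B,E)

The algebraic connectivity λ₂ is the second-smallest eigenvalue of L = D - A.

For the complete graph K_n, L = nI − J (J = all-ones matrix). J has eigenvalues n (once, eigenvector 𝟙) and 0 (multiplicity n−1), so L has eigenvalues 0 (once) and n (multiplicity n−1). Here n = 6: eigenvalue 0 once and 6 with multiplicity 5.
Laplacian eigenvalues: [0.0, 6.0, 6.0, 6.0, 6.0, 6.0]. Algebraic connectivity (smallest non-zero eigenvalue) = 6.0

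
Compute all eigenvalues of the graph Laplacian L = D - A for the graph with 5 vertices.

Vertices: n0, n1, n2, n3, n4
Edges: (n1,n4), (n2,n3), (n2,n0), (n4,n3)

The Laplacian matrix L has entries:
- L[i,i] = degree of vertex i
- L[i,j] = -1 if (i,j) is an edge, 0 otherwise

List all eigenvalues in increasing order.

Degrees: deg(n0) = 1, deg(n1) = 1, deg(n2) = 2, deg(n3) = 2, deg(n4) = 2.
L = D − A with rows/columns ordered (n0, n1, n2, n3, n4):
  [ 1,  0, -1,  0,  0]
  [ 0,  1,  0,  0, -1]
  [-1,  0,  2, -1,  0]
  [ 0,  0, -1,  2, -1]
  [ 0, -1,  0, -1,  2]
Characteristic polynomial: det(λI − L) = λ(λ² − 3λ + 1)(λ² − 5λ + 5).
Roots: λ = 0; (λ² − 3λ + 1) = 0 ⇒ λ = (3 ± √5)/2 ≈ 0.382, 2.618; (λ² − 5λ + 5) = 0 ⇒ λ = (5 ± √5)/2 ≈ 1.382, 3.618.
(Check: the roots sum (with multiplicity) to 8, matching trace L = Σdeg = 2·4 = 8.)
Laplacian eigenvalues (increasing order): [0.0, 0.382, 1.382, 2.618, 3.618]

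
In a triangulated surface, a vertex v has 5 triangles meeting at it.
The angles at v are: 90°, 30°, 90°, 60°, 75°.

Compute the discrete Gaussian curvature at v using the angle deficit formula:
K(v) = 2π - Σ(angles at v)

Sum of angles = 345°. K = 360° - 345° = 15° = π/12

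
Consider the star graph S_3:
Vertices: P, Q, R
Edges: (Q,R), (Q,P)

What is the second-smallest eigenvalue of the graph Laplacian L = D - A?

The star S_3 is the complete bipartite graph K_{1,2} (one hub of degree 2, 2 leaves of degree 1). The Laplacian spectrum of K_{p,q} is 0, p (multiplicity q−1), q (multiplicity p−1), p+q. With p = 1, q = 2: 0 once, 1 with multiplicity 1, and 3 once. (Check: trace L = sum of degrees = 4 = 1·1 + 3.)
Laplacian eigenvalues: [0.0, 1.0, 3.0]. Algebraic connectivity (smallest non-zero eigenvalue) = 1.0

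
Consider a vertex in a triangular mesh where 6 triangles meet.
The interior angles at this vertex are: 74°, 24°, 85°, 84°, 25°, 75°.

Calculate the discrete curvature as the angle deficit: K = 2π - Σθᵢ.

Sum of angles = 367°. K = 360° - 367° = -7° = -7π/180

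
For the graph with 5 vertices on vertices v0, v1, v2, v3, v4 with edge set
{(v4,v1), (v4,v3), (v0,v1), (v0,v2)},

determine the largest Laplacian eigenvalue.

Degrees: deg(v0) = 2, deg(v1) = 2, deg(v2) = 1, deg(v3) = 1, deg(v4) = 2.
L = D − A with rows/columns ordered (v0, v1, v2, v3, v4):
  [ 2, -1, -1,  0,  0]
  [-1,  2,  0,  0, -1]
  [-1,  0,  1,  0,  0]
  [ 0,  0,  0,  1, -1]
  [ 0, -1,  0, -1,  2]
Characteristic polynomial: det(λI − L) = λ(λ² − 3λ + 1)(λ² − 5λ + 5).
Roots: λ = 0; (λ² − 3λ + 1) = 0 ⇒ λ = (3 ± √5)/2 ≈ 0.382, 2.618; (λ² − 5λ + 5) = 0 ⇒ λ = (5 ± √5)/2 ≈ 1.382, 3.618.
(Check: the roots sum (with multiplicity) to 8, matching trace L = Σdeg = 2·4 = 8.)
Laplacian eigenvalues: [0.0, 0.382, 1.382, 2.618, 3.618]. Largest eigenvalue (spectral radius) = 3.618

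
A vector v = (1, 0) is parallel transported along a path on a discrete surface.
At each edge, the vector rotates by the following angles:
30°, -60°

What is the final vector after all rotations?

Total rotation: 30° + (-60°) = -30°. Final vector: (0.8660, -0.5000)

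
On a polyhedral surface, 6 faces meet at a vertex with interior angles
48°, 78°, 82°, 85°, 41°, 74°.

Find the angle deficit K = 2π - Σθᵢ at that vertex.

Sum of angles = 408°. K = 360° - 408° = -48° = -4π/15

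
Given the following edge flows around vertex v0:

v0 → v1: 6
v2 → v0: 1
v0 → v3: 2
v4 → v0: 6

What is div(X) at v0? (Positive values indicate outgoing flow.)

Divergence = sum of outgoing flows = 6 + (-1) + 2 + (-6) = 1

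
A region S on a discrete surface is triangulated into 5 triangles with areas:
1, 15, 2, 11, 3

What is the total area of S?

1 + 15 + 2 + 11 + 3 = 32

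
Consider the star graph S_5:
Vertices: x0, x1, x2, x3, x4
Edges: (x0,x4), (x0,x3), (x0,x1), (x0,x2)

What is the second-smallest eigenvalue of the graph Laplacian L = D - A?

The star S_5 is the complete bipartite graph K_{1,4} (one hub of degree 4, 4 leaves of degree 1). The Laplacian spectrum of K_{p,q} is 0, p (multiplicity q−1), q (multiplicity p−1), p+q. With p = 1, q = 4: 0 once, 1 with multiplicity 3, and 5 once. (Check: trace L = sum of degrees = 8 = 3·1 + 5.)
Laplacian eigenvalues: [0.0, 1.0, 1.0, 1.0, 5.0]. Algebraic connectivity (smallest non-zero eigenvalue) = 1.0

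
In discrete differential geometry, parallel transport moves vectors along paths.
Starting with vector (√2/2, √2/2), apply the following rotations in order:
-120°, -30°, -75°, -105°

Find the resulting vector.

Total rotation: (-120°) + (-30°) + (-75°) + (-105°) = -330° ≡ 30° (mod 360°). Final vector: (0.2588, 0.9659)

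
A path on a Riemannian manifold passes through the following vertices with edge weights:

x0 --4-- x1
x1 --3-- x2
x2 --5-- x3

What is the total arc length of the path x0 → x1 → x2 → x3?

Arc length = 4 + 3 + 5 = 12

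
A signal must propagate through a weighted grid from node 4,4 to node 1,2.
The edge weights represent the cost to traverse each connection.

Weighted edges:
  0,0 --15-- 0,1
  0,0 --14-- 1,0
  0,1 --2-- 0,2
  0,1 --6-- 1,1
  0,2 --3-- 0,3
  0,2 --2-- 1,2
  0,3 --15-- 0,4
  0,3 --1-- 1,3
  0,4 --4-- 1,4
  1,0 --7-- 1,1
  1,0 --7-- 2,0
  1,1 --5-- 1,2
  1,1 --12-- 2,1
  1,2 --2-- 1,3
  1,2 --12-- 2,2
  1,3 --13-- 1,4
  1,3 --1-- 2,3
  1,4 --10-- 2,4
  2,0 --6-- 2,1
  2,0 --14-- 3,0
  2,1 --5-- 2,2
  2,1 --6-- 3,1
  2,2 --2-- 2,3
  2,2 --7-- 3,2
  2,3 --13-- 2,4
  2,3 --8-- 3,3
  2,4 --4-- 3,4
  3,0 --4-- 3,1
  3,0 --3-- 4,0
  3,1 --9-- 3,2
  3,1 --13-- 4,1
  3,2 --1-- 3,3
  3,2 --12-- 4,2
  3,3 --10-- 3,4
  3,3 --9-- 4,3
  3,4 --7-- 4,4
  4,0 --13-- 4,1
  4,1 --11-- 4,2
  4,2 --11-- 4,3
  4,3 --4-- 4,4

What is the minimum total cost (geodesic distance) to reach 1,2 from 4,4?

Shortest path: 4,4 → 4,3 → 3,3 → 2,3 → 1,3 → 1,2, total weight = 24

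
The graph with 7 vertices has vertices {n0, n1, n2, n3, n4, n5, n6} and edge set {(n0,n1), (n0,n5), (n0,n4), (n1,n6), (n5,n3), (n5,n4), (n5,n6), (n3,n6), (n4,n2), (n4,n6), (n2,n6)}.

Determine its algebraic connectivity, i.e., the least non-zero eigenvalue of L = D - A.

Degrees: deg(n0) = 3, deg(n1) = 2, deg(n2) = 2, deg(n3) = 2, deg(n4) = 4, deg(n5) = 4, deg(n6) = 5.
L = D − A with rows/columns ordered (n0, n1, n2, n3, n4, n5, n6):
  [ 3, -1,  0,  0, -1, -1,  0]
  [-1,  2,  0,  0,  0,  0, -1]
  [ 0,  0,  2,  0, -1,  0, -1]
  [ 0,  0,  0,  2,  0, -1, -1]
  [-1,  0, -1,  0,  4, -1, -1]
  [-1,  0,  0, -1, -1,  4, -1]
  [ 0, -1, -1, -1, -1, -1,  5]
Characteristic polynomial: det(λI − L) = λ(λ² − 6λ + 7)(λ² − 7λ + 9)(λ² − 9λ + 17).
Roots: λ = 0; (λ² − 6λ + 7) = 0 ⇒ λ = 3 ± √2 ≈ 1.5858, 4.4142; (λ² − 7λ + 9) = 0 ⇒ λ = (7 ± √13)/2 ≈ 1.6972, 5.3028; (λ² − 9λ + 17) = 0 ⇒ λ = (9 ± √13)/2 ≈ 2.6972, 6.3028.
(Check: the roots sum (with multiplicity) to 22, matching trace L = Σdeg = 2·11 = 22.)
Laplacian eigenvalues: [0.0, 1.5858, 1.6972, 2.6972, 4.4142, 5.3028, 6.3028]. Algebraic connectivity (smallest non-zero eigenvalue) = 1.5858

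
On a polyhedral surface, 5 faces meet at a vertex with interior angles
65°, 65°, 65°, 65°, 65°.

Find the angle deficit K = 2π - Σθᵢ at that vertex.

Sum of angles = 325°. K = 360° - 325° = 35°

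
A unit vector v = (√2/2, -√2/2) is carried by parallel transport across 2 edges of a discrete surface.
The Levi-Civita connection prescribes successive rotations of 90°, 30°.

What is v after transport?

Total rotation: 90° + 30° = 120°. Final vector: (0.2588, 0.9659)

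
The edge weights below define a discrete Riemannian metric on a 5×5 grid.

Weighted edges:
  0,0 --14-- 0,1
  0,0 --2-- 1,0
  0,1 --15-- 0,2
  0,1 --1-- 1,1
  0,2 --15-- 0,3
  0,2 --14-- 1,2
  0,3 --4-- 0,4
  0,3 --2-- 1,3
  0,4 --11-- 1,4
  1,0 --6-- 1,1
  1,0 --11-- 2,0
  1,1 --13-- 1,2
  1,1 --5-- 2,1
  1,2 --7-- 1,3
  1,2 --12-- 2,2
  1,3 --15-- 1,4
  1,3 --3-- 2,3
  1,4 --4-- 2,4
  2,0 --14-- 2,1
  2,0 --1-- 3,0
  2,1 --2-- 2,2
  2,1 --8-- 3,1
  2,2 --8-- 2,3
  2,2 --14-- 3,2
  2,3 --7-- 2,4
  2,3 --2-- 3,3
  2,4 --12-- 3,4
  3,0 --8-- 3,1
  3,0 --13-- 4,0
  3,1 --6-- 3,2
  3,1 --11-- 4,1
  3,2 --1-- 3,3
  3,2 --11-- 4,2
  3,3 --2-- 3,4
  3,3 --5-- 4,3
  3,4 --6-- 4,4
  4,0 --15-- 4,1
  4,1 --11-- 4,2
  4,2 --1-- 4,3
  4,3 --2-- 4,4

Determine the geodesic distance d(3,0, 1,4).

Shortest path: 3,0 → 3,1 → 3,2 → 3,3 → 2,3 → 2,4 → 1,4, total weight = 28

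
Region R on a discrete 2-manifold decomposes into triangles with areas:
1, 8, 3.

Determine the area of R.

1 + 8 + 3 = 12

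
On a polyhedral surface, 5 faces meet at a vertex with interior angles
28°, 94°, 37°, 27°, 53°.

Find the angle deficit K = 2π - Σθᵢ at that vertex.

Sum of angles = 239°. K = 360° - 239° = 121° = 121π/180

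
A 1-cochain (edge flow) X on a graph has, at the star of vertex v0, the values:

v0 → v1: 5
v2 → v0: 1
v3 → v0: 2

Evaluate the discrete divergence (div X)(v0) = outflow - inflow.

Divergence = sum of outgoing flows = 5 + (-1) + (-2) = 2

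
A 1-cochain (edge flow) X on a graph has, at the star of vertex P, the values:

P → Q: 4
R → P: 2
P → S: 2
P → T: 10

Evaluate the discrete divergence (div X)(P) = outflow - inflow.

Divergence = sum of outgoing flows = 4 + (-2) + 2 + 10 = 14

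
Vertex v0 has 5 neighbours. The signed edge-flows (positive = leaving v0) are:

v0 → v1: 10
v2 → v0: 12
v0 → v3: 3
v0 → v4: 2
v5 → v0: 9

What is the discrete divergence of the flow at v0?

Divergence = sum of outgoing flows = 10 + (-12) + 3 + 2 + (-9) = -6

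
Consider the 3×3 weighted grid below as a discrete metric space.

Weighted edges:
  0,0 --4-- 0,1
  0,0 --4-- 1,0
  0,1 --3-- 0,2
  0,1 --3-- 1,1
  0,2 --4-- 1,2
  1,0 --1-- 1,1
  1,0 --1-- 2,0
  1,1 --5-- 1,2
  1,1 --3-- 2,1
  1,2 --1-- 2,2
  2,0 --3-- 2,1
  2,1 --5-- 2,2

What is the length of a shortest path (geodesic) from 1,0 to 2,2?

Shortest path: 1,0 → 1,1 → 1,2 → 2,2, total weight = 7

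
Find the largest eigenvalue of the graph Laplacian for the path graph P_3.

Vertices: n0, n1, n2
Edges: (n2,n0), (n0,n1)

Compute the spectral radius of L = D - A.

The path graph P_n has Laplacian eigenvalues λ_k = 2 − 2cos(kπ/n), k = 0, 1, …, n−1. Here n = 3:
k=0: 2 − 2cos(0) = 0.0; k=1: 2 − 2cos(π/3) = 1.0; k=2: 2 − 2cos(2π/3) = 3.0.
Laplacian eigenvalues: [0.0, 1.0, 3.0]. Largest eigenvalue (spectral radius) = 3.0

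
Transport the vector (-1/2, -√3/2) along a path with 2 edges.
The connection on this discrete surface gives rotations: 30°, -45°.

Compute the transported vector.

Total rotation: 30° + (-45°) = -15°. Final vector: (-0.7071, -0.7071)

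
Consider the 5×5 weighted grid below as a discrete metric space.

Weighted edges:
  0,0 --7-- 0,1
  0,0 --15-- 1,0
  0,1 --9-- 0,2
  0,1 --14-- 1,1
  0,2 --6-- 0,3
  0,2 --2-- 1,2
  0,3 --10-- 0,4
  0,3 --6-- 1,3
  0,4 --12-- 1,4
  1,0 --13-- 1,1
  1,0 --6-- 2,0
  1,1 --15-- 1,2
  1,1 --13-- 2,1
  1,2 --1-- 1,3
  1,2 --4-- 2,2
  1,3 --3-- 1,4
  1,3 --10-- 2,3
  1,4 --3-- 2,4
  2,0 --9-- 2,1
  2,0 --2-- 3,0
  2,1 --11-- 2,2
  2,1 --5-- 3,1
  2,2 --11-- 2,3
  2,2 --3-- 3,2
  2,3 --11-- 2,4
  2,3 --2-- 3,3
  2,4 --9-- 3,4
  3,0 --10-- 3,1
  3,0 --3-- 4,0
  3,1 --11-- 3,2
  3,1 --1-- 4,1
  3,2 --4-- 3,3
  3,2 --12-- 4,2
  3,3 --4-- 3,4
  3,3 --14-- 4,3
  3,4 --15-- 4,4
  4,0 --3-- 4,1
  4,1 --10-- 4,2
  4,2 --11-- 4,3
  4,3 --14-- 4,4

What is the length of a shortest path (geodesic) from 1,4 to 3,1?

Shortest path: 1,4 → 1,3 → 1,2 → 2,2 → 3,2 → 3,1, total weight = 22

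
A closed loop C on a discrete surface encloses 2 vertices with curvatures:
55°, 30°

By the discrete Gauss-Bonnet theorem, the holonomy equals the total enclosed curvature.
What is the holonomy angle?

Holonomy = total enclosed curvature = 55° + 30° = 85°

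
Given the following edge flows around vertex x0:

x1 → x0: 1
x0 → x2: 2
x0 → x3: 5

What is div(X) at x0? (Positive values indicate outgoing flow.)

Divergence = sum of outgoing flows = (-1) + 2 + 5 = 6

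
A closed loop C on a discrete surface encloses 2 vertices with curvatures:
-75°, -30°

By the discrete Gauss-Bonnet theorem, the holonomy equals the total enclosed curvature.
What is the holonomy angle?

Holonomy = total enclosed curvature = (-75°) + (-30°) = -105°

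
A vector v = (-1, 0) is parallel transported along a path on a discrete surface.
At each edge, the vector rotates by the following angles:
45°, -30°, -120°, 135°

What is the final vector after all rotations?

Total rotation: 45° + (-30°) + (-120°) + 135° = 30°. Final vector: (-0.8660, -0.5000)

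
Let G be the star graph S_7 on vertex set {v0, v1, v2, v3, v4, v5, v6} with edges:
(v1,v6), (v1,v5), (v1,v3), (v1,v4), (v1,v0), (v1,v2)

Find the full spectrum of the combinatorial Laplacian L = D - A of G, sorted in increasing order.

The star S_7 is the complete bipartite graph K_{1,6} (one hub of degree 6, 6 leaves of degree 1). The Laplacian spectrum of K_{p,q} is 0, p (multiplicity q−1), q (multiplicity p−1), p+q. With p = 1, q = 6: 0 once, 1 with multiplicity 5, and 7 once. (Check: trace L = sum of degrees = 12 = 5·1 + 7.)
Laplacian eigenvalues (increasing order): [0.0, 1.0, 1.0, 1.0, 1.0, 1.0, 7.0]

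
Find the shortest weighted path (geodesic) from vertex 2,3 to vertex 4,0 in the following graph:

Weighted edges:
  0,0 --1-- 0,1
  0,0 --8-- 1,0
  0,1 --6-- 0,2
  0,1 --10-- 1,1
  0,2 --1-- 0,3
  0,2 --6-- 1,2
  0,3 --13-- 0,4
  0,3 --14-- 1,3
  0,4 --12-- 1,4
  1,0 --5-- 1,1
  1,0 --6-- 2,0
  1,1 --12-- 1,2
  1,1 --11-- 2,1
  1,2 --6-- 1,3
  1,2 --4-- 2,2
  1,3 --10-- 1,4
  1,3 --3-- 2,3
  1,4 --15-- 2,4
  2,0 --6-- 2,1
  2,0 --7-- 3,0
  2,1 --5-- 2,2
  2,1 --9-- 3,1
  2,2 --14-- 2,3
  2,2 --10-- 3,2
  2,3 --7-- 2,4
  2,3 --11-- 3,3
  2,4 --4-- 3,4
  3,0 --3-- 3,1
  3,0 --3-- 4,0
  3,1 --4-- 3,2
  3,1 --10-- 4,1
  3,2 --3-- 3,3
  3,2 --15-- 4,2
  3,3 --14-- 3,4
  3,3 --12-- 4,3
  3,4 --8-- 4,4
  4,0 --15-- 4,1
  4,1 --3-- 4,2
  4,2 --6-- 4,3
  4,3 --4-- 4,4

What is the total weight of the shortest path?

Shortest path: 2,3 → 3,3 → 3,2 → 3,1 → 3,0 → 4,0, total weight = 24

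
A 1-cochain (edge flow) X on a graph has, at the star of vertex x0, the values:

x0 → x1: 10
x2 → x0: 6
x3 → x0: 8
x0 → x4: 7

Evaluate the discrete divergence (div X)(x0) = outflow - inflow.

Divergence = sum of outgoing flows = 10 + (-6) + (-8) + 7 = 3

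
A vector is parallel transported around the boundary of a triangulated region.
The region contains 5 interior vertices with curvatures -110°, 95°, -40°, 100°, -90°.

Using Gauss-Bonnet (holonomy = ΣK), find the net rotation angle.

Holonomy = total enclosed curvature = (-110°) + 95° + (-40°) + 100° + (-90°) = -45°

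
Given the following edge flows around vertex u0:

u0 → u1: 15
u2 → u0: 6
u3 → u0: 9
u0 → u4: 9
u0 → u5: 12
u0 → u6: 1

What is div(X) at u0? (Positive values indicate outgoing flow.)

Divergence = sum of outgoing flows = 15 + (-6) + (-9) + 9 + 12 + 1 = 22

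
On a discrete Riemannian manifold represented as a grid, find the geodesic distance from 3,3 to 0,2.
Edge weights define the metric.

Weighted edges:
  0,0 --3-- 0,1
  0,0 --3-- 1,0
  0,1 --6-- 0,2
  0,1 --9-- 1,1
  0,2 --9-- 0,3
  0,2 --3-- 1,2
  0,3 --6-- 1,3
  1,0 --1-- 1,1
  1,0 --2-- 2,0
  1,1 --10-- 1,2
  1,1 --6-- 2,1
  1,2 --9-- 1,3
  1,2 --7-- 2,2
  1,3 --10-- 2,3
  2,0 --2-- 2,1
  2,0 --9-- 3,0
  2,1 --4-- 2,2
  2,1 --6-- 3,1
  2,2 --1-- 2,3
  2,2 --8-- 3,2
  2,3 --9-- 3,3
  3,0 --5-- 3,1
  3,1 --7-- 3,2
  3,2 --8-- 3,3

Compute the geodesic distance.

Shortest path: 3,3 → 2,3 → 2,2 → 1,2 → 0,2, total weight = 20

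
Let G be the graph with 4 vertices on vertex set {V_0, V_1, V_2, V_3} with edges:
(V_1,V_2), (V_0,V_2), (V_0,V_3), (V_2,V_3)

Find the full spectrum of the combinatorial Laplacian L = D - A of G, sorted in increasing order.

Degrees: deg(V_0) = 2, deg(V_1) = 1, deg(V_2) = 3, deg(V_3) = 2.
L = D − A with rows/columns ordered (V_0, V_1, V_2, V_3):
  [ 2,  0, -1, -1]
  [ 0,  1, -1,  0]
  [-1, -1,  3, -1]
  [-1,  0, -1,  2]
Characteristic polynomial: det(λI − L) = λ(λ − 1)(λ − 3)(λ − 4).
Roots: λ = 0; (λ − 1) = 0 ⇒ λ = 1; (λ − 3) = 0 ⇒ λ = 3; (λ − 4) = 0 ⇒ λ = 4.
(Check: the roots sum (with multiplicity) to 8, matching trace L = Σdeg = 2·4 = 8.)
Laplacian eigenvalues (increasing order): [0.0, 1.0, 3.0, 4.0]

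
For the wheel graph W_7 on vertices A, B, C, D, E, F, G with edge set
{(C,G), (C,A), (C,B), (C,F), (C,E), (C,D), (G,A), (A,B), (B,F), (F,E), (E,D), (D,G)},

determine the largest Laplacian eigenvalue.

The wheel W_7 is the join K_1 ∨ C_6 (a hub joined to every vertex of a cycle of length 6). For a join G ∨ H (G on p vertices, H on q vertices) the Laplacian spectrum is 0, p+q, the eigenvalues of L(G) other than one 0 each shifted by +q, and the eigenvalues of L(H) other than one 0 each shifted by +p. With G = K_1 (p = 1, nothing left after dropping its 0) and H = C_6 (q = 6, eigenvalues 2 − 2cos(2πk/6), k = 0, …, 5; drop k = 0), the spectrum of W_7 is 0, 7, and 1 + (2 − 2cos(2πk/6)) = 3 − 2cos(2πk/6) for k = 1, …, 5:
k=1: 3 − 2cos(π/3) = 2.0; k=2: 3 − 2cos(2π/3) = 4.0; k=3: 3 − 2cos(π) = 5.0; k=4: 3 − 2cos(4π/3) = 4.0; k=5: 3 − 2cos(5π/3) = 2.0.
Laplacian eigenvalues: [0.0, 2.0, 2.0, 4.0, 4.0, 5.0, 7.0]. Largest eigenvalue (spectral radius) = 7.0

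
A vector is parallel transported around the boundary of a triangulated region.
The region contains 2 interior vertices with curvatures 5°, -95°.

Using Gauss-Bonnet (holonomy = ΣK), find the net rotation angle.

Holonomy = total enclosed curvature = 5° + (-95°) = -90°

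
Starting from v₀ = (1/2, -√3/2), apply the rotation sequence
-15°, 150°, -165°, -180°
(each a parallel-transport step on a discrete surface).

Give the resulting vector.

Total rotation: (-15°) + 150° + (-165°) + (-180°) = -210° ≡ 150° (mod 360°). Final vector: (0, 1)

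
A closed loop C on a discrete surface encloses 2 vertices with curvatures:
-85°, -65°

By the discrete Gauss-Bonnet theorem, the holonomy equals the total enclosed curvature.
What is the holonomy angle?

Holonomy = total enclosed curvature = (-85°) + (-65°) = -150°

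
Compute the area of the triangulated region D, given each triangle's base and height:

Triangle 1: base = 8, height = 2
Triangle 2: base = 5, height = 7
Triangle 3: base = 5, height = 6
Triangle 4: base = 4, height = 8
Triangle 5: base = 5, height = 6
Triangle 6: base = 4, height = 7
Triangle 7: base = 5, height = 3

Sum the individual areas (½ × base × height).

(1/2)×8×2 + (1/2)×5×7 + (1/2)×5×6 + (1/2)×4×8 + (1/2)×5×6 + (1/2)×4×7 + (1/2)×5×3 = 93.0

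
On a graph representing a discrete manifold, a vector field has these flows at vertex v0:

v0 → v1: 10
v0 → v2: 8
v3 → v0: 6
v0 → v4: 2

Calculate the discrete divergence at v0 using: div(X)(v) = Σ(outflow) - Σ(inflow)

Divergence = sum of outgoing flows = 10 + 8 + (-6) + 2 = 14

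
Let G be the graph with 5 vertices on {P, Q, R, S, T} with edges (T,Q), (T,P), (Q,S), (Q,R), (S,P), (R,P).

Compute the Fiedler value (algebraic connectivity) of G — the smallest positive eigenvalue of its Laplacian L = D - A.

Degrees: deg(P) = 3, deg(Q) = 3, deg(R) = 2, deg(S) = 2, deg(T) = 2.
L = D − A with rows/columns ordered (P, Q, R, S, T):
  [ 3,  0, -1, -1, -1]
  [ 0,  3, -1, -1, -1]
  [-1, -1,  2,  0,  0]
  [-1, -1,  0,  2,  0]
  [-1, -1,  0,  0,  2]
Characteristic polynomial: det(λI − L) = λ(λ − 2)²(λ − 3)(λ − 5).
Roots: λ = 0; (λ − 2) = 0 ⇒ λ = 2 (multiplicity 2); (λ − 3) = 0 ⇒ λ = 3; (λ − 5) = 0 ⇒ λ = 5.
(Check: the roots sum (with multiplicity) to 12, matching trace L = Σdeg = 2·6 = 12.)
Laplacian eigenvalues: [0.0, 2.0, 2.0, 3.0, 5.0]. Algebraic connectivity (smallest non-zero eigenvalue) = 2.0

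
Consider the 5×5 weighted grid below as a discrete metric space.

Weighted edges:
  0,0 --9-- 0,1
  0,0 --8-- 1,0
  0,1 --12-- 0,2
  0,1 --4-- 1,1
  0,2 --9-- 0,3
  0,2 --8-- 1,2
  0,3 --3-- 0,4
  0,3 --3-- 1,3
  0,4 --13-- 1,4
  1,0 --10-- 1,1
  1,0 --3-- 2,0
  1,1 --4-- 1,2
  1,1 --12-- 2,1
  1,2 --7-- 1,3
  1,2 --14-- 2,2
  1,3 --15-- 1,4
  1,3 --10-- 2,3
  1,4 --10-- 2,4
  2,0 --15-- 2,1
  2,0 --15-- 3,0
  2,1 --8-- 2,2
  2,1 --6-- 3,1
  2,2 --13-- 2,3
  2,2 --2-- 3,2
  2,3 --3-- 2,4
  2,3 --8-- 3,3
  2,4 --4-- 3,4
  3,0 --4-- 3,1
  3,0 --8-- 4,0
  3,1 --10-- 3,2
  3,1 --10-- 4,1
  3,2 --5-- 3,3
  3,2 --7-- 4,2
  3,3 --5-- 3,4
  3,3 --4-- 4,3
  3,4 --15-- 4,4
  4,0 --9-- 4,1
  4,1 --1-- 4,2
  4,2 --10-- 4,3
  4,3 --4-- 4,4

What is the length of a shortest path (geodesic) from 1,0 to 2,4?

Shortest path: 1,0 → 1,1 → 1,2 → 1,3 → 2,3 → 2,4, total weight = 34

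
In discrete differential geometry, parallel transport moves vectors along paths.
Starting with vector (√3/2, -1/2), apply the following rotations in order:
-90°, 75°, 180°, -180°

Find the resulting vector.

Total rotation: (-90°) + 75° + 180° + (-180°) = -15°. Final vector: (0.7071, -0.7071)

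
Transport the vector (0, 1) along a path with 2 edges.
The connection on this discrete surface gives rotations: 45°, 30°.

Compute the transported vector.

Total rotation: 45° + 30° = 75°. Final vector: (-0.9659, 0.2588)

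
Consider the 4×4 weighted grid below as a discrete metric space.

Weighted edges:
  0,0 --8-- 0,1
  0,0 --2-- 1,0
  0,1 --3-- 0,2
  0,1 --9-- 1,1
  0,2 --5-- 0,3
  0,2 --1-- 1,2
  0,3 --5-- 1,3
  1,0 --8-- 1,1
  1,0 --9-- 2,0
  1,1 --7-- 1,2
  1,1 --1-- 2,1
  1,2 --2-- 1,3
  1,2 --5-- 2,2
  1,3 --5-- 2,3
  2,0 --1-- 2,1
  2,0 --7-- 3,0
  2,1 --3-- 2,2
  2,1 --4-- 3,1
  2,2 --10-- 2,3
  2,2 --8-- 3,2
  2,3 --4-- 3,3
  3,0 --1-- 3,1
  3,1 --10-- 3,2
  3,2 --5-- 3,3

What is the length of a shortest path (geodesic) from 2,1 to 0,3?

Shortest path: 2,1 → 1,1 → 1,2 → 0,2 → 0,3, total weight = 14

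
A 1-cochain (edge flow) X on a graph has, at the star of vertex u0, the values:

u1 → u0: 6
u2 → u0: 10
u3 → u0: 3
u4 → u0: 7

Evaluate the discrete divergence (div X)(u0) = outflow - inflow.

Divergence = sum of outgoing flows = (-6) + (-10) + (-3) + (-7) = -26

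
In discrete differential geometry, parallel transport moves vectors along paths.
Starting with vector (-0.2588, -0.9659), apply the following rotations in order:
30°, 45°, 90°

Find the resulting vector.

Total rotation: 30° + 45° + 90° = 165°. Final vector: (0.5000, 0.8660)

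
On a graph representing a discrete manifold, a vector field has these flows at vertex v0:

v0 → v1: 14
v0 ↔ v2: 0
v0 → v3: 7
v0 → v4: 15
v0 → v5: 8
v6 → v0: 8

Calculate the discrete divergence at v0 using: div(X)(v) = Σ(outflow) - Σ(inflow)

Divergence = sum of outgoing flows = 14 + 0 + 7 + 15 + 8 + (-8) = 36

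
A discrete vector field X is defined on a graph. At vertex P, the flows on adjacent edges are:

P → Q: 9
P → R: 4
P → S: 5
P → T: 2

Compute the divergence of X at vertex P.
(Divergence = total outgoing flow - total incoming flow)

Divergence = sum of outgoing flows = 9 + 4 + 5 + 2 = 20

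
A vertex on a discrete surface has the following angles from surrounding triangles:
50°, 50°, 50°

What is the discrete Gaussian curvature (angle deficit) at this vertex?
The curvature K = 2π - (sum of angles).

Sum of angles = 150°. K = 360° - 150° = 210°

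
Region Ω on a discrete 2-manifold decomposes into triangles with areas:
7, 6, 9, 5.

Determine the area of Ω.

7 + 6 + 9 + 5 = 27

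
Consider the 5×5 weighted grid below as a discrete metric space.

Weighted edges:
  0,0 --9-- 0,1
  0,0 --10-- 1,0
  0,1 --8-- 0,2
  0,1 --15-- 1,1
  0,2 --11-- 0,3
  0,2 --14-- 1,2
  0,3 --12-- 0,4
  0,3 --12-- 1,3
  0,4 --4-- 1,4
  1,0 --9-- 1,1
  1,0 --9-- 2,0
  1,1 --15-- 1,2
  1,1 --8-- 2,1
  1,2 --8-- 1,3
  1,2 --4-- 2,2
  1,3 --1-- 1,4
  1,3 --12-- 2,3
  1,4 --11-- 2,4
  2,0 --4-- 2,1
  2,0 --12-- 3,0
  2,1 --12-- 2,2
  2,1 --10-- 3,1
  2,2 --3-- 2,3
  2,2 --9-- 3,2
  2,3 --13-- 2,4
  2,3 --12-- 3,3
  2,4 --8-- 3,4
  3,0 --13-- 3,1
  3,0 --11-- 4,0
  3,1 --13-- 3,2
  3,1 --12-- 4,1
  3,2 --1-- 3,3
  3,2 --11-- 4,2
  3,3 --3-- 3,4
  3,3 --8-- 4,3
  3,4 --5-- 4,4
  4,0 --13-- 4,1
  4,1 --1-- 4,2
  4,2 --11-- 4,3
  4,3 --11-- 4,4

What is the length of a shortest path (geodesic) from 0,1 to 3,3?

Shortest path: 0,1 → 0,2 → 1,2 → 2,2 → 3,2 → 3,3, total weight = 36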